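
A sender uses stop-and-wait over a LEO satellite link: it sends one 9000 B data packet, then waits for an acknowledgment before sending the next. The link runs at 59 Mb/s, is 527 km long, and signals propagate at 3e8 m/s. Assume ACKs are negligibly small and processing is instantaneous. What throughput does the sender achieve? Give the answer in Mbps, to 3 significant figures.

15.2 Mbps

t_tx = L/R = 72000/59000000 = 0.00122034 s.
t_prop = 527000/300000000 = 0.00175667 s; RTT = 0.00351333 s.
Cycle = t_tx + RTT = 0.00473367 s.
Throughput = L / cycle = 72000 / 0.00473367 = 15.2 Mbps.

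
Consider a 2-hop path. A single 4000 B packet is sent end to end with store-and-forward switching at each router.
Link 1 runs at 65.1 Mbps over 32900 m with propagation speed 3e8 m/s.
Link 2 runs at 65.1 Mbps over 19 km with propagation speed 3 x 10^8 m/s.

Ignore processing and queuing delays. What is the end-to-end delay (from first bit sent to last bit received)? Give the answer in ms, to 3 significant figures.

L = 4000 × 8 = 32000 bits.
Transmission delay per hop = L/R = 32000/6.51e+07 = 0.491551 ms; 2 hops → 0.983103 ms.
Propagation delays (d/s per hop): 0.109667, 0.0633333 ms; sum = 0.173 ms.
End-to-end = 1.16 ms.

1.16 ms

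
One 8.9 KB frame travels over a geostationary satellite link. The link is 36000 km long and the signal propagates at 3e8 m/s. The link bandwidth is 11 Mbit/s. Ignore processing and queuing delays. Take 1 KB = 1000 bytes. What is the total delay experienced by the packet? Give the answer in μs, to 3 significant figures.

L = 71200 bits.
Transmission delay = L/R = 71200 / 11000000 = 6472.73 μs.
Propagation delay = d/s = 36000000 m / 300000000 m/s = 120000 μs.
Total = 126000 μs.

126000 μs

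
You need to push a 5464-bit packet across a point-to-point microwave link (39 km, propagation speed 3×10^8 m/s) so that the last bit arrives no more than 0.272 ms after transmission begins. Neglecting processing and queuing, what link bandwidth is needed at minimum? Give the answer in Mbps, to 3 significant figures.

Propagation delay = 39000 / 300000000 = 0.13 ms.
Transmission budget = 0.272 − 0.13 = 0.142 ms.
R ≥ L / t_tx = 5464 bits / 0.000142 s = 38.5 Mbps.

38.5 Mbps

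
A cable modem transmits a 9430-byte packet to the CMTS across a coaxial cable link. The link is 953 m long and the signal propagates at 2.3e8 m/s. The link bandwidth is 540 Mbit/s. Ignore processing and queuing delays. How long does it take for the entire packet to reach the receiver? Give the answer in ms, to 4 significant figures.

0.1438 ms

L = 9430 × 8 = 75440 bits.
Transmission delay = L/R = 75440 / 540000000 = 0.139704 ms.
Propagation delay = d/s = 953 m / 2.3e+08 m/s = 0.00414348 ms.
Total = 0.1438 ms.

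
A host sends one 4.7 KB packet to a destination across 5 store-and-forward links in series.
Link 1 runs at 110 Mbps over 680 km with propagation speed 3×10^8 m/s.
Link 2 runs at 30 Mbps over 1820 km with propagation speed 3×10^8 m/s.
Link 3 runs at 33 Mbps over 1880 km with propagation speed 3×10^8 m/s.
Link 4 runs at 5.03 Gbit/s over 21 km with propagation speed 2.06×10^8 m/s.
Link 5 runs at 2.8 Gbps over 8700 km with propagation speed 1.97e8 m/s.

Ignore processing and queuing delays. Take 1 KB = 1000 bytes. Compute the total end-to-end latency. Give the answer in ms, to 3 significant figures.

61.6 ms

L = 37600 bits.
Transmission delays (L/R per hop): 0.341818, 1.25333, 1.13939, 0.00747515, 0.0134286 ms; sum = 2.75545 ms.
Propagation delays (d/s per hop): 2.26667, 6.06667, 6.26667, 0.101942, 44.1624 ms; sum = 58.8644 ms.
End-to-end = 61.6 ms.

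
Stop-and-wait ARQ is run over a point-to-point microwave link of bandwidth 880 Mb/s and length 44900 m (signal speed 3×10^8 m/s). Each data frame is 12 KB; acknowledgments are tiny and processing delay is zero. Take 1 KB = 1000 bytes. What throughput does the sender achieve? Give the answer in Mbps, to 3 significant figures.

235 Mbps

t_tx = L/R = 96000/880000000 = 0.000109091 s.
t_prop = 44900/300000000 = 0.000149667 s; RTT = 0.000299333 s.
Cycle = t_tx + RTT = 0.000408424 s.
Throughput = L / cycle = 96000 / 0.000408424 = 235 Mbps.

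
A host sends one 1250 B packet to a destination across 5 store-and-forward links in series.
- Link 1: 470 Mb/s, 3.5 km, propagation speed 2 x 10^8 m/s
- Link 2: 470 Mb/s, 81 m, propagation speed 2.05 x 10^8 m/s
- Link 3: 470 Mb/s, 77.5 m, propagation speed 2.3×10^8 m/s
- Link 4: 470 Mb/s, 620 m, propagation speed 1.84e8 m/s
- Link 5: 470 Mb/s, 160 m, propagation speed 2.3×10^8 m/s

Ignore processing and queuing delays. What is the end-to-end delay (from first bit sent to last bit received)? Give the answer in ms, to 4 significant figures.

0.1287 ms

L = 1250 × 8 = 10000 bits.
Transmission delay per hop = L/R = 10000/470000000 = 0.0212766 ms; 5 hops → 0.106383 ms.
Propagation delays (d/s per hop): 0.0175, 0.000395122, 0.000336957, 0.00336957, 0.000695652 ms; sum = 0.0222973 ms.
End-to-end = 0.1287 ms.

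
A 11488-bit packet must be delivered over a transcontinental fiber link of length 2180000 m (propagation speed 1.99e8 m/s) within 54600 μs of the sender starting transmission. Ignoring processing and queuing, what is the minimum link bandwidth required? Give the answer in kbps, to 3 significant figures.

263 kbps

Propagation delay = 2180000 / 199000000 = 10954.8 μs.
Transmission budget = 54600 − 10954.8 = 43645.2 μs.
R ≥ L / t_tx = 11488 bits / 0.0436452 s = 263 kbps.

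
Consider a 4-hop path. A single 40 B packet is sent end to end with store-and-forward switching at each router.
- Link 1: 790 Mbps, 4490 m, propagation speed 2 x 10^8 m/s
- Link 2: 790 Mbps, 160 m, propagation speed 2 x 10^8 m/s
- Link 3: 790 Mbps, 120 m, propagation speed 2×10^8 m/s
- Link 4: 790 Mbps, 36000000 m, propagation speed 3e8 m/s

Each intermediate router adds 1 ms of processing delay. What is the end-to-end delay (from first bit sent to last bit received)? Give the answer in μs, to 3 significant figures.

123000 μs

L = 40 × 8 = 320 bits.
Transmission delay per hop = L/R = 320/790000000 = 0.405063 μs; 4 hops → 1.62025 μs.
Propagation delays (d/s per hop): 22.45, 0.8, 0.6, 120000 μs; sum = 120024 μs.
Processing at 3 router(s): 3 × 1 ms = 3000 μs.
End-to-end = 123000 μs.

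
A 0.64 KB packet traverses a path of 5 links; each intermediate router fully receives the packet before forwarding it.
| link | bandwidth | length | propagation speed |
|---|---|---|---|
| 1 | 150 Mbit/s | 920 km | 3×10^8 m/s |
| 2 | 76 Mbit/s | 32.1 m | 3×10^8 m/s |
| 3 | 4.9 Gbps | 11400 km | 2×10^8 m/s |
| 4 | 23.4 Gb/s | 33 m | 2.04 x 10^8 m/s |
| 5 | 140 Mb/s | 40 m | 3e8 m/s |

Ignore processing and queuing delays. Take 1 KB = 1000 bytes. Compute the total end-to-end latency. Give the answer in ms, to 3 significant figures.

L = 5120 bits.
Transmission delays (L/R per hop): 0.0341333, 0.0673684, 0.0010449, 0.000218803, 0.0365714 ms; sum = 0.139337 ms.
Propagation delays (d/s per hop): 3.06667, 0.000107, 57, 0.000161765, 0.000133333 ms; sum = 60.0671 ms.
End-to-end = 60.2 ms.

60.2 ms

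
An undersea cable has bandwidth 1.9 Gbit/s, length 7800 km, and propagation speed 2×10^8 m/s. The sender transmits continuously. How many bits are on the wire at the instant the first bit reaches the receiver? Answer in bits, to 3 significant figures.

Propagation delay = 7800000 / 200000000 = 0.039 s.
BDP = R × t_prop = 1900000000 × 0.039 = 74100000 bits.

74100000 bits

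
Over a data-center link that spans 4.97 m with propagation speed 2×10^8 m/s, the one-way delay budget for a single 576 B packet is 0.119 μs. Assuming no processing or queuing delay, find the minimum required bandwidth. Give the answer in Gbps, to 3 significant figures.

L = 4608 bits.
Propagation delay = 4.97 / 200000000 = 0.02485 μs.
Transmission budget = 0.119 − 0.02485 = 0.09415 μs.
R ≥ L / t_tx = 4608 bits / 9.415e-08 s = 48.9 Gbps.

48.9 Gbps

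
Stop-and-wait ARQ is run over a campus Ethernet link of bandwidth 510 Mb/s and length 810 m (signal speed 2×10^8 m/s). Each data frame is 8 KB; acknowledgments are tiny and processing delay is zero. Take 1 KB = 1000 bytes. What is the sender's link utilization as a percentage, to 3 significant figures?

93.9 %

t_tx = L/R = 64000/510000000 = 0.00012549 s.
t_prop = 810/200000000 = 4.05e-06 s; RTT = 8.1e-06 s.
Cycle = t_tx + RTT = 0.00013359 s.
Utilization = t_tx / cycle = 0.00012549/0.00013359 = 93.9 %.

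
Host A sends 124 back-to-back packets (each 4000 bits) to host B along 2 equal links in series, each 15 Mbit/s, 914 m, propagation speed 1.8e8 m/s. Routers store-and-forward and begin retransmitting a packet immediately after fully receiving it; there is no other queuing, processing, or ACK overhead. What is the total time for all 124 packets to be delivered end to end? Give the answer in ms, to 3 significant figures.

Per-hop transmission t_tx = L/R = 4000/15000000 = 0.266667 ms.
Per-hop propagation t_prop = 914/180000000 = 0.00507778 ms.
Pipeline fill: first packet needs 2·t_tx to clear all hops; remaining 123 packets each add one t_tx.
Total = (2+124-1)·t_tx + 2·t_prop = 125·0.266667 + 2·0.00507778 = 33.3 ms.

33.3 ms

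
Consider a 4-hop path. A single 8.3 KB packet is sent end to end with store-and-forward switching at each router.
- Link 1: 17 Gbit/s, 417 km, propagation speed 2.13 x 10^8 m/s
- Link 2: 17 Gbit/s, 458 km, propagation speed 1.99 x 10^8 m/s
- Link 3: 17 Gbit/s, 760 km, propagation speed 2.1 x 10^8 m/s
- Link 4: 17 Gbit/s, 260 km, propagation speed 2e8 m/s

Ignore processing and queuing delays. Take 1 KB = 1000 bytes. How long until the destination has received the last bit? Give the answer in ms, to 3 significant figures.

9.19 ms

L = 66400 bits.
Transmission delay per hop = L/R = 66400/17000000000 = 0.00390588 ms; 4 hops → 0.0156235 ms.
Propagation delays (d/s per hop): 1.95775, 2.30151, 3.61905, 1.3 ms; sum = 9.1783 ms.
End-to-end = 9.19 ms.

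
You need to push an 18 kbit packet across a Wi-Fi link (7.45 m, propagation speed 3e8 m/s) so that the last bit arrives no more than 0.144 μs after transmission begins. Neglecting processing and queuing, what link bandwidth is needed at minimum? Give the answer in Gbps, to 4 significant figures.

151.0 Gbps

Propagation delay = 7.45 / 300000000 = 0.0248333 μs.
Transmission budget = 0.144 − 0.0248333 = 0.119167 μs.
R ≥ L / t_tx = 18000 bits / 1.19167e-07 s = 151.0 Gbps.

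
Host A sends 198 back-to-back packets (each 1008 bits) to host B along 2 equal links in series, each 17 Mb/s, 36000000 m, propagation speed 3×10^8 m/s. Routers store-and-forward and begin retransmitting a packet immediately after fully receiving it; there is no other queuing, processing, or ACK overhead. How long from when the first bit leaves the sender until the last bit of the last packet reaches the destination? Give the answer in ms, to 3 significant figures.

252 ms

Per-hop transmission t_tx = L/R = 1008/17000000 = 0.0592941 ms.
Per-hop propagation t_prop = 36000000/300000000 = 120 ms.
Pipeline fill: first packet needs 2·t_tx to clear all hops; remaining 197 packets each add one t_tx.
Total = (2+198-1)·t_tx + 2·t_prop = 199·0.0592941 + 2·120 = 252 ms.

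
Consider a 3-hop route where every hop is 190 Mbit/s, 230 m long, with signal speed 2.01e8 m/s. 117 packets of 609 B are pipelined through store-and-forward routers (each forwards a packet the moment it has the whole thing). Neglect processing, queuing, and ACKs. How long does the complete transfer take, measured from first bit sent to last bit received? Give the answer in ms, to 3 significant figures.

3.05 ms

Per-hop transmission t_tx = L/R = 4872/190000000 = 0.0256421 ms.
Per-hop propagation t_prop = 230/2.01e+08 = 0.00114428 ms.
Pipeline fill: first packet needs 3·t_tx to clear all hops; remaining 116 packets each add one t_tx.
Total = (3+117-1)·t_tx + 3·t_prop = 119·0.0256421 + 3·0.00114428 = 3.05 ms.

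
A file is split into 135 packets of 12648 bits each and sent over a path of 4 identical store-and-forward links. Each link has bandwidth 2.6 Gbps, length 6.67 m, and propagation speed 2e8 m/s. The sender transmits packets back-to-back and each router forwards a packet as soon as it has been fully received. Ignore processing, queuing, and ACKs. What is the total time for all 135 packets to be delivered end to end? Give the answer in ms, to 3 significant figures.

Per-hop transmission t_tx = L/R = 12648/2600000000 = 0.00486462 ms.
Per-hop propagation t_prop = 6.67/200000000 = 3.335e-05 ms.
Pipeline fill: first packet needs 4·t_tx to clear all hops; remaining 134 packets each add one t_tx.
Total = (4+135-1)·t_tx + 4·t_prop = 138·0.00486462 + 4·3.335e-05 = 0.671 ms.

0.671 ms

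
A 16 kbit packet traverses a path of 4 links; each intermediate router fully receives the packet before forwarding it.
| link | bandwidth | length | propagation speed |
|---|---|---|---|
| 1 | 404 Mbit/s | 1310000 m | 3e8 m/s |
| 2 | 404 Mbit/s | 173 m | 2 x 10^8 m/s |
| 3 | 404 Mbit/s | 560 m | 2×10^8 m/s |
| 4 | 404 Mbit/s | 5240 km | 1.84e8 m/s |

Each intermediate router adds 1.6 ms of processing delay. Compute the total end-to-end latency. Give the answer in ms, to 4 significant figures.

L = 16000 bits.
Transmission delay per hop = L/R = 16000/404000000 = 0.039604 ms; 4 hops → 0.158416 ms.
Propagation delays (d/s per hop): 4.36667, 0.000865, 0.0028, 28.4783 ms; sum = 32.8486 ms.
Processing at 3 router(s): 3 × 1.6 ms = 4.8 ms.
End-to-end = 37.81 ms.

37.81 ms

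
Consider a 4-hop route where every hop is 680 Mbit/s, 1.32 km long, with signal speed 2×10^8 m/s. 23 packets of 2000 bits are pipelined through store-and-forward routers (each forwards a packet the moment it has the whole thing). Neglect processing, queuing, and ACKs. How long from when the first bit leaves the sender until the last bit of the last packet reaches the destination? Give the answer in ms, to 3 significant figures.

0.103 ms

Per-hop transmission t_tx = L/R = 2000/680000000 = 0.00294118 ms.
Per-hop propagation t_prop = 1320/200000000 = 0.0066 ms.
Pipeline fill: first packet needs 4·t_tx to clear all hops; remaining 22 packets each add one t_tx.
Total = (4+23-1)·t_tx + 4·t_prop = 26·0.00294118 + 4·0.0066 = 0.103 ms.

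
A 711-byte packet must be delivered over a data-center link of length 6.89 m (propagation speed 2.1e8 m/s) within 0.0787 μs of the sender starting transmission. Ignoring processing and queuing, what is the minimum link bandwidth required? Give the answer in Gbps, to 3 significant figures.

L = 5688 bits.
Propagation delay = 6.89 / 210000000 = 0.0328095 μs.
Transmission budget = 0.0787 − 0.0328095 = 0.0458905 μs.
R ≥ L / t_tx = 5688 bits / 4.58905e-08 s = 124 Gbps.

124 Gbps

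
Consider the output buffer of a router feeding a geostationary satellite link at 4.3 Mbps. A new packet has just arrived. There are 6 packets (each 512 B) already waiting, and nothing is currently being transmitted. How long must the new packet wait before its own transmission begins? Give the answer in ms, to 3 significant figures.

5.72 ms

Each queued packet: L/R = 4096/4300000 = 0.952558 ms.
6 queued → 5.71535 ms.
Queuing delay = 5.72 ms.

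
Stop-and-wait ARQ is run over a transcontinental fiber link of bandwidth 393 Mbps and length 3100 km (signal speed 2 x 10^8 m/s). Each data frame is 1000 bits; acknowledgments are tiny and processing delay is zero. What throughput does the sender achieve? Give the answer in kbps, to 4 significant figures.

32.26 kbps

t_tx = L/R = 1000/393000000 = 2.54453e-06 s.
t_prop = 3100000/200000000 = 0.0155 s; RTT = 0.031 s.
Cycle = t_tx + RTT = 0.0310025 s.
Throughput = L / cycle = 1000 / 0.0310025 = 32.26 kbps.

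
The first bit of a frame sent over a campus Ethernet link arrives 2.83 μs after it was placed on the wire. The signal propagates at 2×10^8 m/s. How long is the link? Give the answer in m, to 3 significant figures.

566 m

d = s × t_prop = 200000000 × 2.83e-06 = 566 m.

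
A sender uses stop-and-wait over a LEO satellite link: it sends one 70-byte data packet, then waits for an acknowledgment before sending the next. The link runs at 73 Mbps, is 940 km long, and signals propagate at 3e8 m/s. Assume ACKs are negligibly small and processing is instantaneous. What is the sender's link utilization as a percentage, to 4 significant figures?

t_tx = L/R = 560/73000000 = 7.67123e-06 s.
t_prop = 940000/300000000 = 0.00313333 s; RTT = 0.00626667 s.
Cycle = t_tx + RTT = 0.00627434 s.
Utilization = t_tx / cycle = 7.67123e-06/0.00627434 = 0.1223 %.

0.1223 %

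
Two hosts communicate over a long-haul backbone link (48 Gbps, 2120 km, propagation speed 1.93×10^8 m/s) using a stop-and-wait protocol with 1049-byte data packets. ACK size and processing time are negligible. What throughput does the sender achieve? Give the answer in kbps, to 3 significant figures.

382 kbps

t_tx = L/R = 8392/48000000000 = 1.74833e-07 s.
t_prop = 2120000/193000000 = 0.0109845 s; RTT = 0.0219689 s.
Cycle = t_tx + RTT = 0.0219691 s.
Throughput = L / cycle = 8392 / 0.0219691 = 382 kbps.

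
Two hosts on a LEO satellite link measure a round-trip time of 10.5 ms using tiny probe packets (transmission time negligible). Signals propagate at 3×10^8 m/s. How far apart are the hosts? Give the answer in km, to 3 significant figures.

One-way propagation = RTT/2 = 5.25 ms.
d = s × t = 300000000 × 0.00525 = 1580 km.

1580 km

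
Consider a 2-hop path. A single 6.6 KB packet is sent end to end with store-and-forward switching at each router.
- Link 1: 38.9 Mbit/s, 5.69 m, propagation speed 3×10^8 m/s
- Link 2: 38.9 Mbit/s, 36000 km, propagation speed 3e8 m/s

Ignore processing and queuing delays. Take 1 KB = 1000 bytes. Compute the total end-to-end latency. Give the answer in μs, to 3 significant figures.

L = 52800 bits.
Transmission delay per hop = L/R = 52800/38900000 = 1357.33 μs; 2 hops → 2714.65 μs.
Propagation delays (d/s per hop): 0.0189667, 120000 μs; sum = 120000 μs.
End-to-end = 123000 μs.

123000 μs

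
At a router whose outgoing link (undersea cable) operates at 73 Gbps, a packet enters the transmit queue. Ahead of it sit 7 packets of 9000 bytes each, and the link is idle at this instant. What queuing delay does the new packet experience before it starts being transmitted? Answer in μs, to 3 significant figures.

6.90 μs

Each queued packet: L/R = 72000/73000000000 = 0.986301 μs.
7 queued → 6.90411 μs.
Queuing delay = 6.90 μs.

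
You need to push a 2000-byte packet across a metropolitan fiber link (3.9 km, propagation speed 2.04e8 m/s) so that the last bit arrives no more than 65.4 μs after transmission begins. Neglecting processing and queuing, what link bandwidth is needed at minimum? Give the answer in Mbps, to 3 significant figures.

L = 16000 bits.
Propagation delay = 3900 / 204000000 = 19.1176 μs.
Transmission budget = 65.4 − 19.1176 = 46.2824 μs.
R ≥ L / t_tx = 16000 bits / 4.62824e-05 s = 346 Mbps.

346 Mbps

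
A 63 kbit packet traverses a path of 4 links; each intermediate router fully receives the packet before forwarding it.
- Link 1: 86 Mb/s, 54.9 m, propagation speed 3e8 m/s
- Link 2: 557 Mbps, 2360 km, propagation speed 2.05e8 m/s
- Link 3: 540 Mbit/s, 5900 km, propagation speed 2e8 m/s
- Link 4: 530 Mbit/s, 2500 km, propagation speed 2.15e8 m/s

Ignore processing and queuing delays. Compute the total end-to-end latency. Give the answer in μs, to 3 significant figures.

L = 63000 bits.
Transmission delays (L/R per hop): 732.558, 113.106, 116.667, 118.868 μs; sum = 1081.2 μs.
Propagation delays (d/s per hop): 0.183, 11512.2, 29500, 11627.9 μs; sum = 52640.3 μs.
End-to-end = 53700 μs.

53700 μs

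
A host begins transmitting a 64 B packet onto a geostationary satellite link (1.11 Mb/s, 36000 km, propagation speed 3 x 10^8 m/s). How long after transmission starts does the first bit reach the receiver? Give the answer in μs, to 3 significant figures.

120000 μs

First bit experiences only propagation delay: d/s = 36000000/300000000 = 120000 μs.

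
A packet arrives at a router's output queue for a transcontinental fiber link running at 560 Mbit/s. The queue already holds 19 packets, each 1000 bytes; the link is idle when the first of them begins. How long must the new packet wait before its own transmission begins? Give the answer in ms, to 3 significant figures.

Each queued packet: L/R = 8000/560000000 = 0.0142857 ms.
19 queued → 0.271429 ms.
Queuing delay = 0.271 ms.

0.271 ms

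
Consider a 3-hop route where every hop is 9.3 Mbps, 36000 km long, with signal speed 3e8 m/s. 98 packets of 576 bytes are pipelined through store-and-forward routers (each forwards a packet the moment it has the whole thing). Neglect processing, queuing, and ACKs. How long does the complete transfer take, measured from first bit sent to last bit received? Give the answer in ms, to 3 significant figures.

Per-hop transmission t_tx = L/R = 4608/9300000 = 0.495484 ms.
Per-hop propagation t_prop = 36000000/300000000 = 120 ms.
Pipeline fill: first packet needs 3·t_tx to clear all hops; remaining 97 packets each add one t_tx.
Total = (3+98-1)·t_tx + 3·t_prop = 100·0.495484 + 3·120 = 410 ms.

410 ms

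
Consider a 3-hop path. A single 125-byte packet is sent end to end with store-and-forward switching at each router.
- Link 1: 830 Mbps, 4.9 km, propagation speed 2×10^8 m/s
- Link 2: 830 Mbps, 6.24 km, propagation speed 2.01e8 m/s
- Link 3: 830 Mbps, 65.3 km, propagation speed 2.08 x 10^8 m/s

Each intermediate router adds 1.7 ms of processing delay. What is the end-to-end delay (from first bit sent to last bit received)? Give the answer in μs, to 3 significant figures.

3770 μs

L = 125 × 8 = 1000 bits.
Transmission delay per hop = L/R = 1000/830000000 = 1.20482 μs; 3 hops → 3.61446 μs.
Propagation delays (d/s per hop): 24.5, 31.0448, 313.942 μs; sum = 369.487 μs.
Processing at 2 router(s): 2 × 1.7 ms = 3400 μs.
End-to-end = 3770 μs.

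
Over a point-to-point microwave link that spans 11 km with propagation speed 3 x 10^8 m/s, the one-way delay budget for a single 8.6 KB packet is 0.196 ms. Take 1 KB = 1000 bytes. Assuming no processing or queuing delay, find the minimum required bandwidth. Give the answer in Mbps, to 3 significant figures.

432 Mbps

L = 68800 bits.
Propagation delay = 11000 / 300000000 = 0.0366667 ms.
Transmission budget = 0.196 − 0.0366667 = 0.159333 ms.
R ≥ L / t_tx = 68800 bits / 0.000159333 s = 432 Mbps.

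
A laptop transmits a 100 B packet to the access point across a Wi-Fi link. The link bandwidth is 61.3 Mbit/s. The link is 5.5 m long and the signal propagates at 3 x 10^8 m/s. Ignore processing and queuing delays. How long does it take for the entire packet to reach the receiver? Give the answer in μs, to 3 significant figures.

13.1 μs

L = 100 × 8 = 800 bits.
Transmission delay = L/R = 800 / 61300000 = 13.0506 μs.
Propagation delay = d/s = 5.5 m / 300000000 m/s = 0.0183333 μs.
Total = 13.1 μs.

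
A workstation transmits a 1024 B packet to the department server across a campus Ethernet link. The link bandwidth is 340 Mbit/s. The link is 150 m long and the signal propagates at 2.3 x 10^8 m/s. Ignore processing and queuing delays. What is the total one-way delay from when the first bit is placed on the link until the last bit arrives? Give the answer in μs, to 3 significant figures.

L = 1024 × 8 = 8192 bits.
Transmission delay = L/R = 8192 / 340000000 = 24.0941 μs.
Propagation delay = d/s = 150 m / 2.3e+08 m/s = 0.652174 μs.
Total = 24.7 μs.

24.7 μs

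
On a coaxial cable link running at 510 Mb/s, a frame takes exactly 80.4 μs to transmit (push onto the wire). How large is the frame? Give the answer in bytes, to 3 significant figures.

L = R × t_tx = 510000000 b/s × 8.04e-05 s = 41004 bits.
In bytes: 41004 / 8 = 5130 bytes.

5130 bytes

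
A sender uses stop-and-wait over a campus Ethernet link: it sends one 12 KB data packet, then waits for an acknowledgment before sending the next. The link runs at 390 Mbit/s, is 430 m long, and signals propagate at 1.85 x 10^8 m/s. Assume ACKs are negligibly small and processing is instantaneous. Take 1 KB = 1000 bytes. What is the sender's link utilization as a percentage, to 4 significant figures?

98.15 %

t_tx = L/R = 96000/390000000 = 0.000246154 s.
t_prop = 430/185000000 = 2.32432e-06 s; RTT = 4.64865e-06 s.
Cycle = t_tx + RTT = 0.000250802 s.
Utilization = t_tx / cycle = 0.000246154/0.000250802 = 98.15 %.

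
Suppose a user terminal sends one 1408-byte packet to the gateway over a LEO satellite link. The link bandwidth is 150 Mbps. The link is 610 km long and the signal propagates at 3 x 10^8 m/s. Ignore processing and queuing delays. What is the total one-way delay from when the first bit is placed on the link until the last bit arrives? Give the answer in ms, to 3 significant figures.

2.11 ms

L = 1408 × 8 = 11264 bits.
Transmission delay = L/R = 11264 / 150000000 = 0.0750933 ms.
Propagation delay = d/s = 610000 m / 300000000 m/s = 2.03333 ms.
Total = 2.11 ms.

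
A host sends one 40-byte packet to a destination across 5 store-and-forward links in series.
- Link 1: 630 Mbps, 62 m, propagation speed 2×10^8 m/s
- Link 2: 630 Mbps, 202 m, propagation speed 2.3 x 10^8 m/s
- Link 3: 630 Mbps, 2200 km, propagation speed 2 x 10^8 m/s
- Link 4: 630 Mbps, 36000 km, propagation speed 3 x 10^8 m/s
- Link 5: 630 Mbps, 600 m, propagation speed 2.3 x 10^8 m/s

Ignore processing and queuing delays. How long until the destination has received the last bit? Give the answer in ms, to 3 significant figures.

131 ms

L = 40 × 8 = 320 bits.
Transmission delay per hop = L/R = 320/630000000 = 0.000507937 ms; 5 hops → 0.00253968 ms.
Propagation delays (d/s per hop): 0.00031, 0.000878261, 11, 120, 0.0026087 ms; sum = 131.004 ms.
End-to-end = 131 ms.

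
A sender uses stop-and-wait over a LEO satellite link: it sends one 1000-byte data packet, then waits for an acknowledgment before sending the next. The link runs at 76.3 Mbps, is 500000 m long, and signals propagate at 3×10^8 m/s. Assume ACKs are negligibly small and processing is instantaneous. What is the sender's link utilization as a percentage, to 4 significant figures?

t_tx = L/R = 8000/76300000 = 0.000104849 s.
t_prop = 500000/300000000 = 0.00166667 s; RTT = 0.00333333 s.
Cycle = t_tx + RTT = 0.00343818 s.
Utilization = t_tx / cycle = 0.000104849/0.00343818 = 3.050 %.

3.050 %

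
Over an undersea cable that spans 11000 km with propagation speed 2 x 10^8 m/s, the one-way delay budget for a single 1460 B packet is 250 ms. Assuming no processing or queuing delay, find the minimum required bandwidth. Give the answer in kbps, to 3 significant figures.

59.9 kbps

L = 11680 bits.
Propagation delay = 11000000 / 200000000 = 55 ms.
Transmission budget = 250 − 55 = 195 ms.
R ≥ L / t_tx = 11680 bits / 0.195 s = 59.9 kbps.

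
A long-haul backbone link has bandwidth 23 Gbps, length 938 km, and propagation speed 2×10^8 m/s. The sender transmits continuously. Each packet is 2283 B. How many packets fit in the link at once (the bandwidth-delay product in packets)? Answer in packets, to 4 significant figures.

Propagation delay = 938000 / 200000000 = 0.00469 s.
BDP = R × t_prop = 23000000000 × 0.00469 = 107870000 bits.
In packets of 18264 bits: 5906 packets.

5906 packets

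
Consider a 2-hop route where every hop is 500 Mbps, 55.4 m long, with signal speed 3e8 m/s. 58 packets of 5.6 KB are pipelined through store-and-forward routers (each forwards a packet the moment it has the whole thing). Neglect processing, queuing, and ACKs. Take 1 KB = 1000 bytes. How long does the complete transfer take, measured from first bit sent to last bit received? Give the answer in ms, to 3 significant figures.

Per-hop transmission t_tx = L/R = 44800/500000000 = 0.0896 ms.
Per-hop propagation t_prop = 55.4/300000000 = 0.000184667 ms.
Pipeline fill: first packet needs 2·t_tx to clear all hops; remaining 57 packets each add one t_tx.
Total = (2+58-1)·t_tx + 2·t_prop = 59·0.0896 + 2·0.000184667 = 5.29 ms.

5.29 ms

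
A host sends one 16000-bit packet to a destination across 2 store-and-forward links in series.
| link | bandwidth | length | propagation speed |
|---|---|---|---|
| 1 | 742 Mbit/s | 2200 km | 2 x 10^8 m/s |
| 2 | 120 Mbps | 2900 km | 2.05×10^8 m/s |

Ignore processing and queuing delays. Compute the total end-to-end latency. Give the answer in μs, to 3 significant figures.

25300 μs

Transmission delays (L/R per hop): 21.5633, 133.333 μs; sum = 154.897 μs.
Propagation delays (d/s per hop): 11000, 14146.3 μs; sum = 25146.3 μs.
End-to-end = 25300 μs.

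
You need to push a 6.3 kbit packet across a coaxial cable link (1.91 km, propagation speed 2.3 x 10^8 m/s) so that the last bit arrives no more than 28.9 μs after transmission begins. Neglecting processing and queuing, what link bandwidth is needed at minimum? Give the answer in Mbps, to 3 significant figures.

306 Mbps

Propagation delay = 1910 / 2.3e+08 = 8.30435 μs.
Transmission budget = 28.9 − 8.30435 = 20.5957 μs.
R ≥ L / t_tx = 6300 bits / 2.05957e-05 s = 306 Mbps.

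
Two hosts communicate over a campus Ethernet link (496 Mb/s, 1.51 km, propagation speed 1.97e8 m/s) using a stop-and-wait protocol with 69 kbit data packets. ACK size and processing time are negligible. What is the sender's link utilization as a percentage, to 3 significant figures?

t_tx = L/R = 69000/496000000 = 0.000139113 s.
t_prop = 1510/197000000 = 7.66497e-06 s; RTT = 1.53299e-05 s.
Cycle = t_tx + RTT = 0.000154443 s.
Utilization = t_tx / cycle = 0.000139113/0.000154443 = 90.1 %.

90.1 %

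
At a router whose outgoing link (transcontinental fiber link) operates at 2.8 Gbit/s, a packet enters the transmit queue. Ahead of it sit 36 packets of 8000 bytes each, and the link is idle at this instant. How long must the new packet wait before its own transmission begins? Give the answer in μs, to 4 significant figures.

822.9 μs

Each queued packet: L/R = 64000/2800000000 = 22.8571 μs.
36 queued → 822.857 μs.
Queuing delay = 822.9 μs.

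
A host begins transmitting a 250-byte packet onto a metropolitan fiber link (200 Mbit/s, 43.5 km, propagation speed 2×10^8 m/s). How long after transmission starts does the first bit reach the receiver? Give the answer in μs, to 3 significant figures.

218 μs

First bit experiences only propagation delay: d/s = 43500/200000000 = 218 μs.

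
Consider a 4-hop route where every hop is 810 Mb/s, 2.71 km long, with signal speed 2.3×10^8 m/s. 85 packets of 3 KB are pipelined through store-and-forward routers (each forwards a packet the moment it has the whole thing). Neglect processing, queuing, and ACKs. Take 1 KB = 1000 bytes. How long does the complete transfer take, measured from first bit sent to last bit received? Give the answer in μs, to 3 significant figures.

Per-hop transmission t_tx = L/R = 24000/810000000 = 29.6296 μs.
Per-hop propagation t_prop = 2710/2.3e+08 = 11.7826 μs.
Pipeline fill: first packet needs 4·t_tx to clear all hops; remaining 84 packets each add one t_tx.
Total = (4+85-1)·t_tx + 4·t_prop = 88·29.6296 + 4·11.7826 = 2650 μs.

2650 μs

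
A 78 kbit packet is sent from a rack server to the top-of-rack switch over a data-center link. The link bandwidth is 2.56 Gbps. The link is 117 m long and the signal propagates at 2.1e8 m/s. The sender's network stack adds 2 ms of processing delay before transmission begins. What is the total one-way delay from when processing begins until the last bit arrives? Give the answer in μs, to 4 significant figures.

2031 μs

L = 78000 bits.
Transmission delay = L/R = 78000 / 2560000000 = 30.4688 μs.
Propagation delay = d/s = 117 m / 210000000 m/s = 0.557143 μs.
Plus processing delay 2 ms = 2000 μs.
Total = 2031 μs.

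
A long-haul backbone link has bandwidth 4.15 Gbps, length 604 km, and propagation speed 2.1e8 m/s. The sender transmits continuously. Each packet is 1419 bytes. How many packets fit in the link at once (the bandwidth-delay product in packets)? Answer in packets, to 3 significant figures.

Propagation delay = 604000 / 210000000 = 0.00287619 s.
BDP = R × t_prop = 4.15e+09 × 0.00287619 = 11936200 bits.
In packets of 11352 bits: 1050 packets.

1050 packets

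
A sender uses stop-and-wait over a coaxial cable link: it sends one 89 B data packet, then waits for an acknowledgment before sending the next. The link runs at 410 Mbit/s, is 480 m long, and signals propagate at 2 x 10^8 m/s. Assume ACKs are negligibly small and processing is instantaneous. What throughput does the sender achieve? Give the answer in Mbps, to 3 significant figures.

109 Mbps

t_tx = L/R = 712/410000000 = 1.73659e-06 s.
t_prop = 480/200000000 = 2.4e-06 s; RTT = 4.8e-06 s.
Cycle = t_tx + RTT = 6.53659e-06 s.
Throughput = L / cycle = 712 / 6.53659e-06 = 109 Mbps.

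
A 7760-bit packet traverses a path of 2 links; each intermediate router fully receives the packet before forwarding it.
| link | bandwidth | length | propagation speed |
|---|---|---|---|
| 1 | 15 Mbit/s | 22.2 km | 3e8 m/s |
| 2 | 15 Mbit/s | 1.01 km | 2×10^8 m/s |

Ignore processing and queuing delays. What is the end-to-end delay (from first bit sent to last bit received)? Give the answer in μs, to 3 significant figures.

Transmission delay per hop = L/R = 7760/15000000 = 517.333 μs; 2 hops → 1034.67 μs.
Propagation delays (d/s per hop): 74, 5.05 μs; sum = 79.05 μs.
End-to-end = 1110 μs.

1110 μs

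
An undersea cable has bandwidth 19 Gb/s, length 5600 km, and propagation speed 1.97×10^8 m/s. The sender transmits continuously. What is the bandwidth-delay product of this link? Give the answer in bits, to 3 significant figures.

Propagation delay = 5600000 / 197000000 = 0.0284264 s.
BDP = R × t_prop = 19000000000 × 0.0284264 = 540102000 bits.

540000000 bits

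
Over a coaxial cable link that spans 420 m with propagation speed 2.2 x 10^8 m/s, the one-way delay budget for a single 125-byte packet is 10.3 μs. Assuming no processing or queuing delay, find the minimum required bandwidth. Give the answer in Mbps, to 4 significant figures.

119.2 Mbps

L = 1000 bits.
Propagation delay = 420 / 2.2e+08 = 1.90909 μs.
Transmission budget = 10.3 − 1.90909 = 8.39091 μs.
R ≥ L / t_tx = 1000 bits / 8.39091e-06 s = 119.2 Mbps.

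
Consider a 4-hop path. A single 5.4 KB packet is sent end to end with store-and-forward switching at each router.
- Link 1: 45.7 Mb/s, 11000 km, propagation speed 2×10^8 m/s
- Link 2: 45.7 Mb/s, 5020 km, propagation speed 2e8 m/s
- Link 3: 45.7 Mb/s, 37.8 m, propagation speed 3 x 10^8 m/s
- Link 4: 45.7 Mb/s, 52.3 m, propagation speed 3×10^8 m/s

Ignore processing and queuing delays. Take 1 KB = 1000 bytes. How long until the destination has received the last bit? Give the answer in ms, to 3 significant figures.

83.9 ms

L = 43200 bits.
Transmission delay per hop = L/R = 43200/45700000 = 0.945295 ms; 4 hops → 3.78118 ms.
Propagation delays (d/s per hop): 55, 25.1, 0.000126, 0.000174333 ms; sum = 80.1003 ms.
End-to-end = 83.9 ms.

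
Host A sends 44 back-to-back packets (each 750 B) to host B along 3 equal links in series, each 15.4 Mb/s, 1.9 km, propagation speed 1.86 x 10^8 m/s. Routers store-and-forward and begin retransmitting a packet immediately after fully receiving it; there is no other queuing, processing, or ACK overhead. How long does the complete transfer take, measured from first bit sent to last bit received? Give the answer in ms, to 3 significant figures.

Per-hop transmission t_tx = L/R = 6000/15400000 = 0.38961 ms.
Per-hop propagation t_prop = 1900/186000000 = 0.0102151 ms.
Pipeline fill: first packet needs 3·t_tx to clear all hops; remaining 43 packets each add one t_tx.
Total = (3+44-1)·t_tx + 3·t_prop = 46·0.38961 + 3·0.0102151 = 18.0 ms.

18.0 ms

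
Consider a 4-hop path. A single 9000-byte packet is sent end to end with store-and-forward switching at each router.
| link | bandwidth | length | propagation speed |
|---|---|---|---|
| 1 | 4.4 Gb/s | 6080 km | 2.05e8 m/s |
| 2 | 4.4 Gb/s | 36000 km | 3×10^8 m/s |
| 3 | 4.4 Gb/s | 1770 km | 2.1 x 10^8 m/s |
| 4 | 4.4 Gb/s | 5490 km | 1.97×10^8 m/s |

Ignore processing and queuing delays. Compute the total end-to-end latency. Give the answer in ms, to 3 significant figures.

L = 9000 × 8 = 72000 bits.
Transmission delay per hop = L/R = 72000/4400000000 = 0.0163636 ms; 4 hops → 0.0654545 ms.
Propagation delays (d/s per hop): 29.6585, 120, 8.42857, 27.868 ms; sum = 185.955 ms.
End-to-end = 186 ms.

186 ms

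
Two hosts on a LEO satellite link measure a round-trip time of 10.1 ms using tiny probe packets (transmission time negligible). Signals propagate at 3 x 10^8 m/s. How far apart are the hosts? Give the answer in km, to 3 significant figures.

1520 km

One-way propagation = RTT/2 = 5.05 ms.
d = s × t = 300000000 × 0.00505 = 1520 km.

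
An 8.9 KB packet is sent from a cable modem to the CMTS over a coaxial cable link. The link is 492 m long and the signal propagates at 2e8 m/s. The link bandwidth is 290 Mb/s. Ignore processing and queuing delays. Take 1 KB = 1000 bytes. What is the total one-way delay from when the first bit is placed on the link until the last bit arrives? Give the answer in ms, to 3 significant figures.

0.248 ms

L = 71200 bits.
Transmission delay = L/R = 71200 / 290000000 = 0.245517 ms.
Propagation delay = d/s = 492 m / 200000000 m/s = 0.00246 ms.
Total = 0.248 ms.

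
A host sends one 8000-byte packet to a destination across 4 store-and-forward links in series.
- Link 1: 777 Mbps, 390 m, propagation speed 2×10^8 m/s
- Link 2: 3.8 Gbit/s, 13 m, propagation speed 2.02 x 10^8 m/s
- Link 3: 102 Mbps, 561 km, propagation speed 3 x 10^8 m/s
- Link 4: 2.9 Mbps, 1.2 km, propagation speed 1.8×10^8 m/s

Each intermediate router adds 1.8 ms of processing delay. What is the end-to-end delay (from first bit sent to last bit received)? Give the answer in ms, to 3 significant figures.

L = 8000 × 8 = 64000 bits.
Transmission delays (L/R per hop): 0.0823681, 0.0168421, 0.627451, 22.069 ms; sum = 22.7956 ms.
Propagation delays (d/s per hop): 0.00195, 6.43564e-05, 1.87, 0.00666667 ms; sum = 1.87868 ms.
Processing at 3 router(s): 3 × 1.8 ms = 5.4 ms.
End-to-end = 30.1 ms.

30.1 ms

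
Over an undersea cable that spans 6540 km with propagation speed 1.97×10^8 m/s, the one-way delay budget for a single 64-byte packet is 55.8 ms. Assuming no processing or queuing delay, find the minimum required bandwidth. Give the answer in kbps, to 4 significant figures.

L = 512 bits.
Propagation delay = 6540000 / 197000000 = 33.198 ms.
Transmission budget = 55.8 − 33.198 = 22.602 ms.
R ≥ L / t_tx = 512 bits / 0.022602 s = 22.65 kbps.

22.65 kbps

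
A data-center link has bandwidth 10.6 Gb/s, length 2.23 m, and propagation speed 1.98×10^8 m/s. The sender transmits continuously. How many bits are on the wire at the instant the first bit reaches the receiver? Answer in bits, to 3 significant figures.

119 bits

Propagation delay = 2.23 / 198000000 = 1.12626e-08 s.
BDP = R × t_prop = 10600000000 × 1.12626e-08 = 119.384 bits.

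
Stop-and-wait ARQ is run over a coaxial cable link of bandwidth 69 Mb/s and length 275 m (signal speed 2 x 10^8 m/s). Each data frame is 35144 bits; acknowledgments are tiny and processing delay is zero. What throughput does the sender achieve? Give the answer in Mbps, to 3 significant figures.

t_tx = L/R = 35144/69000000 = 0.000509333 s.
t_prop = 275/200000000 = 1.375e-06 s; RTT = 2.75e-06 s.
Cycle = t_tx + RTT = 0.000512083 s.
Throughput = L / cycle = 35144 / 0.000512083 = 68.6 Mbps.

68.6 Mbps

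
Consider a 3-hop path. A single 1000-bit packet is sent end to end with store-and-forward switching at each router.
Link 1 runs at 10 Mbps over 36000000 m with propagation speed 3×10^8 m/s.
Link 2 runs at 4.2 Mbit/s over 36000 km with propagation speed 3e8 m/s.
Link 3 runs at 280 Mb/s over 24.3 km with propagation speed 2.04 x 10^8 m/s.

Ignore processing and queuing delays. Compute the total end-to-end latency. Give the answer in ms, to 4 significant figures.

240.5 ms

Transmission delays (L/R per hop): 0.1, 0.238095, 0.00357143 ms; sum = 0.341667 ms.
Propagation delays (d/s per hop): 120, 120, 0.119118 ms; sum = 240.119 ms.
End-to-end = 240.5 ms.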